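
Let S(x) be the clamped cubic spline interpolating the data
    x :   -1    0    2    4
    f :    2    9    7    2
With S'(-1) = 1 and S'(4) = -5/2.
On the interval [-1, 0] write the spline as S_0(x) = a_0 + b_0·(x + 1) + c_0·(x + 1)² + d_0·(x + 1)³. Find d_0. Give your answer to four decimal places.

-6.2174

Let σ_i = S''(x_i). Step sizes h_i = 1, 2, 2; slopes of the chords Δ_i = (y_(i+1) - y_i)/h_i = 7, -1, -5/2.
  1·σ_0 + 6·σ_1 + 2·σ_2 = 6(Δ_1 - Δ_0) = -48
  2·σ_1 + 8·σ_2 + 2·σ_3 = 6(Δ_2 - Δ_1) = -9
Clamped end conditions give two more equations: 2h_0·σ_0 + h_0·σ_1 = 6(Δ_0 - S'(-1)) = 36 and h_2·σ_2 + 2h_2·σ_3 = 6(S'(4) - Δ_2) = 0.
Solving: σ_0 = 562/23, σ_1 = -296/23, σ_2 = 55/23, σ_3 = -55/46.
On [-1, 0], with S_0(x) = a_0 + b_0·(x + 1) + c_0·(x + 1)² + d_0·(x + 1)³: c_0 = σ_0/2 = 281/23, d_0 = (σ_1 - σ_0)/(6h_0) = -143/23, b_0 = Δ_0 - h_0(2σ_0 + σ_1)/6 = 1.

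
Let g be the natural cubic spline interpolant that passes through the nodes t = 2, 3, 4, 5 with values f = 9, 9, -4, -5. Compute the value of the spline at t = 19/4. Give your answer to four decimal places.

-5.7031

With M_i denoting the second derivative at x_i, h_i = 1, 1, 1, and Δ_i = (y_(i+1) − y_i)/h_i = 0, -13, -1:
  1·M_0 + 4·M_1 + 1·M_2 = 6(Δ_1 - Δ_0) = -78
  1·M_1 + 4·M_2 + 1·M_3 = 6(Δ_2 - Δ_1) = 72
Natural end conditions: M_0 = M_3 = 0.
Forward elimination and back-substitution give M_0 = 0, M_1 = -128/5, M_2 = 122/5, M_3 = 0.
On [4, 5], g(t) = -4 - 137/15·(t - 4) + 61/5·(t - 4)² - 61/15·(t - 4)³.
With (t - 4) = 3/4: g(19/4) = -365/64.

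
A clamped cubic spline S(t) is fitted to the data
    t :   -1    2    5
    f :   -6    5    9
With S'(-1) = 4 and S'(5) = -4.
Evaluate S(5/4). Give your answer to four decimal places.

With m_i denoting the second derivative at x_i, h_i = 3, 3, and Δ_i = (y_(i+1) − y_i)/h_i = 11/3, 4/3:
  3·m_0 + 12·m_1 + 3·m_2 = 6(Δ_1 - Δ_0) = -14
Clamped end conditions give two more equations: 2h_0·m_0 + h_0·m_1 = 6(Δ_0 - S'(-1)) = -2 and h_1·m_1 + 2h_1·m_2 = 6(S'(5) - Δ_1) = -32.
Forward elimination and back-substitution give m_0 = -1/2, m_1 = 1/3, m_2 = -11/2.
On [-1, 2], S(t) = -6 + 4·(t + 1) - 1/4·(t + 1)² + 5/108·(t + 1)³.
With (t + 1) = 9/4: S(5/4) = 579/256.

2.2617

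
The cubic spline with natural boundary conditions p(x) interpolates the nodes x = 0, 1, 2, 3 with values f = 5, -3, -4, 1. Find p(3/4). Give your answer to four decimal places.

Write M_i for p''(x_i). With h_i = 1, 1, 1 and divided differences Δ_i = -8, -1, 5, the continuity of p' gives the tridiagonal system
  1·M_0 + 4·M_1 + 1·M_2 = 6(Δ_1 - Δ_0) = 42
  1·M_1 + 4·M_2 + 1·M_3 = 6(Δ_2 - Δ_1) = 36
Natural end conditions: M_0 = M_3 = 0.
Solving the tridiagonal system: M_0 = 0, M_1 = 44/5, M_2 = 34/5, M_3 = 0.
On [0, 1], p(x) = 5 - 142/15·x + 0·x² + 22/15·x³.
With x = 3/4: p(3/4) = -237/160.

-1.4813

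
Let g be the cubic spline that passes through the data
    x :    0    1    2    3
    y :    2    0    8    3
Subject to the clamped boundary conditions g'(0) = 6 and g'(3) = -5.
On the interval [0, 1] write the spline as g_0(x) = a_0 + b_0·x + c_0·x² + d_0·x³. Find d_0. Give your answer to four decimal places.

Put M_i = g'' at the i-th knot. Here h = (1, 1, 1) and Δ = (-2, 8, -5), so the interior equations h_(i-1)·M_(i-1) + 2(h_(i-1)+h_i)·M_i + h_i·M_(i+1) = 6(Δ_i − Δ_(i-1)) read
  1·M_0 + 4·M_1 + 1·M_2 = 6(Δ_1 - Δ_0) = 60
  1·M_1 + 4·M_2 + 1·M_3 = 6(Δ_2 - Δ_1) = -78
Clamped end conditions give two more equations: 2h_0·M_0 + h_0·M_1 = 6(Δ_0 - g'(0)) = -48 and h_2·M_2 + 2h_2·M_3 = 6(g'(3) - Δ_2) = 0.
Solving: M_0 = -608/15, M_1 = 496/15, M_2 = -476/15, M_3 = 238/15.
On [0, 1], with g_0(x) = a_0 + b_0·x + c_0·x² + d_0·x³: c_0 = M_0/2 = -304/15, d_0 = (M_1 - M_0)/(6h_0) = 184/15, b_0 = Δ_0 - h_0(2M_0 + M_1)/6 = 6.

12.2667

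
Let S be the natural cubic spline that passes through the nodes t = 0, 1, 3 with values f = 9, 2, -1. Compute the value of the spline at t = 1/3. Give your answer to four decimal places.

Put M_i = S'' at the i-th knot. Here h = (1, 2) and Δ = (-7, -3/2), so the interior equations h_(i-1)·M_(i-1) + 2(h_(i-1)+h_i)·M_i + h_i·M_(i+1) = 6(Δ_i − Δ_(i-1)) read
  1·M_0 + 6·M_1 + 2·M_2 = 6(Δ_1 - Δ_0) = 33
Natural end conditions: M_0 = M_2 = 0.
Forward elimination and back-substitution give M_0 = 0, M_1 = 11/2, M_2 = 0.
On [0, 1], S(t) = 9 - 95/12·t + 0·t² + 11/12·t³.
With t = 1/3: S(1/3) = 518/81.

6.3951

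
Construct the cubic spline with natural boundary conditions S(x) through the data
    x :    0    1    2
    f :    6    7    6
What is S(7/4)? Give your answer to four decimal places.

6.3672

Write m_i for S''(x_i). With h_i = 1, 1 and divided differences Δ_i = 1, -1, the continuity of S' gives the tridiagonal system
  1·m_0 + 4·m_1 + 1·m_2 = 6(Δ_1 - Δ_0) = -12
Natural end conditions: m_0 = m_2 = 0.
Solving: m_0 = 0, m_1 = -3, m_2 = 0.
On [1, 2], S(x) = 7 + 0·(x - 1) - 3/2·(x - 1)² + 1/2·(x - 1)³.
With (x - 1) = 3/4: S(7/4) = 815/128.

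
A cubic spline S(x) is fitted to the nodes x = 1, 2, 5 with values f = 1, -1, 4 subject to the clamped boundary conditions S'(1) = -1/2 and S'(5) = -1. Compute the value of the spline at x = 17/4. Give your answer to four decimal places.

3.4561

With m_i denoting the second derivative at x_i, h_i = 1, 3, and Δ_i = (y_(i+1) − y_i)/h_i = -2, 5/3:
  1·m_0 + 8·m_1 + 3·m_2 = 6(Δ_1 - Δ_0) = 22
Clamped end conditions give two more equations: 2h_0·m_0 + h_0·m_1 = 6(Δ_0 - S'(1)) = -9 and h_1·m_1 + 2h_1·m_2 = 6(S'(5) - Δ_1) = -16.
Solving the tridiagonal system: m_0 = -59/8, m_1 = 23/4, m_2 = -133/24.
On [2, 5], S(x) = -1 - 21/16·(x - 2) + 23/8·(x - 2)² - 271/432·(x - 2)³.
With (x - 2) = 9/4: S(17/4) = 3539/1024.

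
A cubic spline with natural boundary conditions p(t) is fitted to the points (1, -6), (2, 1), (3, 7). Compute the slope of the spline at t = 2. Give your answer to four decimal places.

Put m_i = p'' at the i-th knot. Here h = (1, 1) and Δ = (7, 6), so the interior equations h_(i-1)·m_(i-1) + 2(h_(i-1)+h_i)·m_i + h_i·m_(i+1) = 6(Δ_i − Δ_(i-1)) read
  1·m_0 + 4·m_1 + 1·m_2 = 6(Δ_1 - Δ_0) = -6
Natural end conditions: m_0 = m_2 = 0.
Solving the tridiagonal system: m_0 = 0, m_1 = -3/2, m_2 = 0.
On [2, 3], p'(t) = b_1 + 2c_1·(t - 2) + 3d_1·(t - 2)² with b_1 = Δ_1 - h_1(2m_1 + m_2)/6 = 13/2, c_1 = m_1/2 = -3/4, d_1 = (m_2 - m_1)/(6h_1) = 1/4. So p'(2) = 13/2.

6.5000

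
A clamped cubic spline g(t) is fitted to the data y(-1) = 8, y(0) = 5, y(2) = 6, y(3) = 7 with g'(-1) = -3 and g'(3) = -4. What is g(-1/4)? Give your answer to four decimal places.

Let σ_i = g''(x_i). Step sizes h_i = 1, 2, 1; slopes of the chords Δ_i = (y_(i+1) - y_i)/h_i = -3, 1/2, 1.
  1·σ_0 + 6·σ_1 + 2·σ_2 = 6(Δ_1 - Δ_0) = 21
  2·σ_1 + 6·σ_2 + 1·σ_3 = 6(Δ_2 - Δ_1) = 3
Clamped end conditions give two more equations: 2h_0·σ_0 + h_0·σ_1 = 6(Δ_0 - g'(-1)) = 0 and h_2·σ_2 + 2h_2·σ_3 = 6(g'(3) - Δ_2) = -30.
Forward elimination and back-substitution give σ_0 = -53/35, σ_1 = 106/35, σ_2 = 76/35, σ_3 = -563/35.
On [-1, 0], g(t) = 8 - 3·(t + 1) - 53/70·(t + 1)² + 53/70·(t + 1)³.
With (t + 1) = 3/4: g(-1/4) = 25283/4480.

5.6435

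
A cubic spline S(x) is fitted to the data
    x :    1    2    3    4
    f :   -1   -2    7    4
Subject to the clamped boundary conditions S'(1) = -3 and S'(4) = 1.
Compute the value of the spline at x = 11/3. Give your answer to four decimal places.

Write σ_i for S''(x_i). With h_i = 1, 1, 1 and divided differences Δ_i = -1, 9, -3, the continuity of S' gives the tridiagonal system
  1·σ_0 + 4·σ_1 + 1·σ_2 = 6(Δ_1 - Δ_0) = 60
  1·σ_1 + 4·σ_2 + 1·σ_3 = 6(Δ_2 - Δ_1) = -72
Clamped end conditions give two more equations: 2h_0·σ_0 + h_0·σ_1 = 6(Δ_0 - S'(1)) = 12 and h_2·σ_2 + 2h_2·σ_3 = 6(S'(4) - Δ_2) = 24.
Hence σ_0 = -92/15, σ_1 = 364/15, σ_2 = -464/15, σ_3 = 412/15.
On [3, 4], S(x) = 7 + 41/15·(x - 3) - 232/15·(x - 3)² + 146/15·(x - 3)³.
With (x - 3) = 2/3: S(11/3) = 1957/405.

4.8321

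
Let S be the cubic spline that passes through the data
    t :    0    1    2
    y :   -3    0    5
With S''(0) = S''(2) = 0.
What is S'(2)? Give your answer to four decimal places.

5.5000

Put σ_i = S'' at the i-th knot. Here h = (1, 1) and Δ = (3, 5), so the interior equations h_(i-1)·σ_(i-1) + 2(h_(i-1)+h_i)·σ_i + h_i·σ_(i+1) = 6(Δ_i − Δ_(i-1)) read
  1·σ_0 + 4·σ_1 + 1·σ_2 = 6(Δ_1 - Δ_0) = 12
Natural end conditions: σ_0 = σ_2 = 0.
Hence σ_0 = 0, σ_1 = 3, σ_2 = 0.
On [1, 2], S'(t) = b_1 + 2c_1·(t - 1) + 3d_1·(t - 1)² with b_1 = Δ_1 - h_1(2σ_1 + σ_2)/6 = 4, c_1 = σ_1/2 = 3/2, d_1 = (σ_2 - σ_1)/(6h_1) = -1/2. So S'(2) = 11/2.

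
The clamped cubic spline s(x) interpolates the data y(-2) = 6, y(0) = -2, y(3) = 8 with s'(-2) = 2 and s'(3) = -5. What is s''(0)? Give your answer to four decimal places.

11.6000

Write σ_i for s''(x_i). With h_i = 2, 3 and divided differences Δ_i = -4, 10/3, the continuity of s' gives the tridiagonal system
  2·σ_0 + 10·σ_1 + 3·σ_2 = 6(Δ_1 - Δ_0) = 44
Clamped end conditions give two more equations: 2h_0·σ_0 + h_0·σ_1 = 6(Δ_0 - s'(-2)) = -36 and h_1·σ_1 + 2h_1·σ_2 = 6(s'(3) - Δ_1) = -50.
Forward elimination and back-substitution give σ_0 = -74/5, σ_1 = 58/5, σ_2 = -212/15.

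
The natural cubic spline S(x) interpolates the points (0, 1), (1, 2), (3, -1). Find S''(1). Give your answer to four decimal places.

Put m_i = S'' at the i-th knot. Here h = (1, 2) and Δ = (1, -3/2), so the interior equations h_(i-1)·m_(i-1) + 2(h_(i-1)+h_i)·m_i + h_i·m_(i+1) = 6(Δ_i − Δ_(i-1)) read
  1·m_0 + 6·m_1 + 2·m_2 = 6(Δ_1 - Δ_0) = -15
Natural end conditions: m_0 = m_2 = 0.
Solving: m_0 = 0, m_1 = -5/2, m_2 = 0.

-2.5000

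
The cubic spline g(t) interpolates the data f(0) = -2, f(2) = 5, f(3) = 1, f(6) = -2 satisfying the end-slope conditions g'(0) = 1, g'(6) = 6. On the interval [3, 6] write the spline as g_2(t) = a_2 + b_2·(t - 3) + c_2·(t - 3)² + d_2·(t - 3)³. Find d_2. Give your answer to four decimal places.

Let m_i = g''(x_i). Step sizes h_i = 2, 1, 3; slopes of the chords Δ_i = (y_(i+1) - y_i)/h_i = 7/2, -4, -1.
  2·m_0 + 6·m_1 + 1·m_2 = 6(Δ_1 - Δ_0) = -45
  1·m_1 + 8·m_2 + 3·m_3 = 6(Δ_2 - Δ_1) = 18
Clamped end conditions give two more equations: 2h_0·m_0 + h_0·m_1 = 6(Δ_0 - g'(0)) = 15 and h_2·m_2 + 2h_2·m_3 = 6(g'(6) - Δ_2) = 42.
Solving: m_0 = 383/42, m_1 = -451/42, m_2 = 25/21, m_3 = 269/42.
On [3, 6], with g_2(t) = a_2 + b_2·(t - 3) + c_2·(t - 3)² + d_2·(t - 3)³: c_2 = m_2/2 = 25/42, d_2 = (m_3 - m_2)/(6h_2) = 73/252, b_2 = Δ_2 - h_2(2m_2 + m_3)/6 = -151/28.

0.2897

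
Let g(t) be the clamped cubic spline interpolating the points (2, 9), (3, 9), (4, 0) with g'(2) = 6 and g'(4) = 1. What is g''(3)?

-22

Put m_i = g'' at the i-th knot. Here h = (1, 1) and Δ = (0, -9), so the interior equations h_(i-1)·m_(i-1) + 2(h_(i-1)+h_i)·m_i + h_i·m_(i+1) = 6(Δ_i − Δ_(i-1)) read
  1·m_0 + 4·m_1 + 1·m_2 = 6(Δ_1 - Δ_0) = -54
Clamped end conditions give two more equations: 2h_0·m_0 + h_0·m_1 = 6(Δ_0 - g'(2)) = -36 and h_1·m_1 + 2h_1·m_2 = 6(g'(4) - Δ_1) = 60.
Solving the tridiagonal system: m_0 = -7, m_1 = -22, m_2 = 41.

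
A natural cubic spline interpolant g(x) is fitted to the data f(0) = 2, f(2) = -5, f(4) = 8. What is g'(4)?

Put M_i = g'' at the i-th knot. Here h = (2, 2) and Δ = (-7/2, 13/2), so the interior equations h_(i-1)·M_(i-1) + 2(h_(i-1)+h_i)·M_i + h_i·M_(i+1) = 6(Δ_i − Δ_(i-1)) read
  2·M_0 + 8·M_1 + 2·M_2 = 6(Δ_1 - Δ_0) = 60
Natural end conditions: M_0 = M_2 = 0.
Solving: M_0 = 0, M_1 = 15/2, M_2 = 0.
On [2, 4], g'(x) = b_1 + 2c_1·(x - 2) + 3d_1·(x - 2)² with b_1 = Δ_1 - h_1(2M_1 + M_2)/6 = 3/2, c_1 = M_1/2 = 15/4, d_1 = (M_2 - M_1)/(6h_1) = -5/8. So g'(4) = 9.

9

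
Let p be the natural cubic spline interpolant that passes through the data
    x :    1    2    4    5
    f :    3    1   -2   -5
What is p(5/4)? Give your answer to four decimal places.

2.4561

Put m_i = p'' at the i-th knot. Here h = (1, 2, 1) and Δ = (-2, -3/2, -3), so the interior equations h_(i-1)·m_(i-1) + 2(h_(i-1)+h_i)·m_i + h_i·m_(i+1) = 6(Δ_i − Δ_(i-1)) read
  1·m_0 + 6·m_1 + 2·m_2 = 6(Δ_1 - Δ_0) = 3
  2·m_1 + 6·m_2 + 1·m_3 = 6(Δ_2 - Δ_1) = -9
Natural end conditions: m_0 = m_3 = 0.
Solving: m_0 = 0, m_1 = 9/8, m_2 = -15/8, m_3 = 0.
On [1, 2], p(x) = 3 - 35/16·(x - 1) + 0·(x - 1)² + 3/16·(x - 1)³.
With (x - 1) = 1/4: p(5/4) = 2515/1024.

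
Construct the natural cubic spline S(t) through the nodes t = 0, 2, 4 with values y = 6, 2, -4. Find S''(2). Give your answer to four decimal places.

Let m_i = S''(x_i). Step sizes h_i = 2, 2; slopes of the chords Δ_i = (y_(i+1) - y_i)/h_i = -2, -3.
  2·m_0 + 8·m_1 + 2·m_2 = 6(Δ_1 - Δ_0) = -6
Natural end conditions: m_0 = m_2 = 0.
Solving the tridiagonal system: m_0 = 0, m_1 = -3/4, m_2 = 0.

-0.7500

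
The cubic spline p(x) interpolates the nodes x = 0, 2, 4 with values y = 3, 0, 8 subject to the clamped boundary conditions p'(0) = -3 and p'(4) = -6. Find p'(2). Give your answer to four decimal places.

4.1250

Put σ_i = p'' at the i-th knot. Here h = (2, 2) and Δ = (-3/2, 4), so the interior equations h_(i-1)·σ_(i-1) + 2(h_(i-1)+h_i)·σ_i + h_i·σ_(i+1) = 6(Δ_i − Δ_(i-1)) read
  2·σ_0 + 8·σ_1 + 2·σ_2 = 6(Δ_1 - Δ_0) = 33
Clamped end conditions give two more equations: 2h_0·σ_0 + h_0·σ_1 = 6(Δ_0 - p'(0)) = 9 and h_1·σ_1 + 2h_1·σ_2 = 6(p'(4) - Δ_1) = -60.
Forward elimination and back-substitution give σ_0 = -21/8, σ_1 = 39/4, σ_2 = -159/8.
On [2, 4], p'(x) = b_1 + 2c_1·(x - 2) + 3d_1·(x - 2)² with b_1 = Δ_1 - h_1(2σ_1 + σ_2)/6 = 33/8, c_1 = σ_1/2 = 39/8, d_1 = (σ_2 - σ_1)/(6h_1) = -79/32. So p'(2) = 33/8.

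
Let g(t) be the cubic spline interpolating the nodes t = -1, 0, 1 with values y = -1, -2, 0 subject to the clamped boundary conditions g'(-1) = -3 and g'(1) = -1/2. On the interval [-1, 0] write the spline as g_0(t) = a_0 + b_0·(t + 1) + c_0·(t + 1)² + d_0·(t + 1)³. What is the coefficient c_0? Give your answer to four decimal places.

With σ_i denoting the second derivative at x_i, h_i = 1, 1, and Δ_i = (y_(i+1) − y_i)/h_i = -1, 2:
  1·σ_0 + 4·σ_1 + 1·σ_2 = 6(Δ_1 - Δ_0) = 18
Clamped end conditions give two more equations: 2h_0·σ_0 + h_0·σ_1 = 6(Δ_0 - g'(-1)) = 12 and h_1·σ_1 + 2h_1·σ_2 = 6(g'(1) - Δ_1) = -15.
Forward elimination and back-substitution give σ_0 = 11/4, σ_1 = 13/2, σ_2 = -43/4.
On [-1, 0], with g_0(t) = a_0 + b_0·(t + 1) + c_0·(t + 1)² + d_0·(t + 1)³: c_0 = σ_0/2 = 11/8, d_0 = (σ_1 - σ_0)/(6h_0) = 5/8, b_0 = Δ_0 - h_0(2σ_0 + σ_1)/6 = -3.

1.3750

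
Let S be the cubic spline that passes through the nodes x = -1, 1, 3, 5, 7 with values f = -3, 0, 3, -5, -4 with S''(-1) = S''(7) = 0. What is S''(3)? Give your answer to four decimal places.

Write M_i for S''(x_i). With h_i = 2, 2, 2, 2 and divided differences Δ_i = 3/2, 3/2, -4, 1/2, the continuity of S' gives the tridiagonal system
  2·M_0 + 8·M_1 + 2·M_2 = 6(Δ_1 - Δ_0) = 0
  2·M_1 + 8·M_2 + 2·M_3 = 6(Δ_2 - Δ_1) = -33
  2·M_2 + 8·M_3 + 2·M_4 = 6(Δ_3 - Δ_2) = 27
Natural end conditions: M_0 = M_4 = 0.
Forward elimination and back-substitution give M_0 = 0, M_1 = 159/112, M_2 = -159/28, M_3 = 537/112, M_4 = 0.

-5.6786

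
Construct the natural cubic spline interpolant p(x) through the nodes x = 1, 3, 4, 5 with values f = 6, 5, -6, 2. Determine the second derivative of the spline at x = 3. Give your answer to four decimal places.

With σ_i denoting the second derivative at x_i, h_i = 2, 1, 1, and Δ_i = (y_(i+1) − y_i)/h_i = -1/2, -11, 8:
  2·σ_0 + 6·σ_1 + 1·σ_2 = 6(Δ_1 - Δ_0) = -63
  1·σ_1 + 4·σ_2 + 1·σ_3 = 6(Δ_2 - Δ_1) = 114
Natural end conditions: σ_0 = σ_3 = 0.
Solving: σ_0 = 0, σ_1 = -366/23, σ_2 = 747/23, σ_3 = 0.

-15.9130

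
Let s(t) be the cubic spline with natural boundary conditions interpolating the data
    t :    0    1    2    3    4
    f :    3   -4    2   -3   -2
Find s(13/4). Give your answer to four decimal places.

Let M_i = s''(x_i). Step sizes h_i = 1, 1, 1, 1; slopes of the chords Δ_i = (y_(i+1) - y_i)/h_i = -7, 6, -5, 1.
  1·M_0 + 4·M_1 + 1·M_2 = 6(Δ_1 - Δ_0) = 78
  1·M_1 + 4·M_2 + 1·M_3 = 6(Δ_2 - Δ_1) = -66
  1·M_2 + 4·M_3 + 1·M_4 = 6(Δ_3 - Δ_2) = 36
Natural end conditions: M_0 = M_4 = 0.
Solving the tridiagonal system: M_0 = 0, M_1 = 105/4, M_2 = -27, M_3 = 63/4, M_4 = 0.
On [3, 4], s(t) = -3 - 17/4·(t - 3) + 63/8·(t - 3)² - 21/8·(t - 3)³.
With (t - 3) = 1/4: s(13/4) = -1849/512.

-3.6113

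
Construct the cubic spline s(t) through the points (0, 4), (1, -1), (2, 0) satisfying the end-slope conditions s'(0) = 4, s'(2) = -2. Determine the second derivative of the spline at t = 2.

-21

Write M_i for s''(x_i). With h_i = 1, 1 and divided differences Δ_i = -5, 1, the continuity of s' gives the tridiagonal system
  1·M_0 + 4·M_1 + 1·M_2 = 6(Δ_1 - Δ_0) = 36
Clamped end conditions give two more equations: 2h_0·M_0 + h_0·M_1 = 6(Δ_0 - s'(0)) = -54 and h_1·M_1 + 2h_1·M_2 = 6(s'(2) - Δ_1) = -18.
Solving the tridiagonal system: M_0 = -39, M_1 = 24, M_2 = -21.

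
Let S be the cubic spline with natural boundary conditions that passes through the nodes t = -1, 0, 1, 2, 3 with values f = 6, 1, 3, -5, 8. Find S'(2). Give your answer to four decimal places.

Write m_i for S''(x_i). With h_i = 1, 1, 1, 1 and divided differences Δ_i = -5, 2, -8, 13, the continuity of S' gives the tridiagonal system
  1·m_0 + 4·m_1 + 1·m_2 = 6(Δ_1 - Δ_0) = 42
  1·m_1 + 4·m_2 + 1·m_3 = 6(Δ_2 - Δ_1) = -60
  1·m_2 + 4·m_3 + 1·m_4 = 6(Δ_3 - Δ_2) = 126
Natural end conditions: m_0 = m_4 = 0.
Solving: m_0 = 0, m_1 = 249/14, m_2 = -204/7, m_3 = 543/14, m_4 = 0.
On [2, 3], S'(t) = b_3 + 2c_3·(t - 2) + 3d_3·(t - 2)² with b_3 = Δ_3 - h_3(2m_3 + m_4)/6 = 1/14, c_3 = m_3/2 = 543/28, d_3 = (m_4 - m_3)/(6h_3) = -181/28. So S'(2) = 1/14.

0.0714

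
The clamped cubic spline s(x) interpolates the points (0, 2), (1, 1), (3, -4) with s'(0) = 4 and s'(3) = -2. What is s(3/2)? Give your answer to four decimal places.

-0.5078

Let m_i = s''(x_i). Step sizes h_i = 1, 2; slopes of the chords Δ_i = (y_(i+1) - y_i)/h_i = -1, -5/2.
  1·m_0 + 6·m_1 + 2·m_2 = 6(Δ_1 - Δ_0) = -9
Clamped end conditions give two more equations: 2h_0·m_0 + h_0·m_1 = 6(Δ_0 - s'(0)) = -30 and h_1·m_1 + 2h_1·m_2 = 6(s'(3) - Δ_1) = 3.
Solving the tridiagonal system: m_0 = -31/2, m_1 = 1, m_2 = 1/4.
On [1, 3], s(x) = 1 - 13/4·(x - 1) + 1/2·(x - 1)² - 1/16·(x - 1)³.
With (x - 1) = 1/2: s(3/2) = -65/128.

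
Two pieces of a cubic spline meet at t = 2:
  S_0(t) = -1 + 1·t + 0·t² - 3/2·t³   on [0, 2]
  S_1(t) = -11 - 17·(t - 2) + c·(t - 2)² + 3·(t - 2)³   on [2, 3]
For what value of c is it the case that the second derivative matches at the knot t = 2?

S_0''(t) = 0 - 9·t, so S_0''(2) = -18. On the right, S_1''(2) = 2c, so c = -9.

-9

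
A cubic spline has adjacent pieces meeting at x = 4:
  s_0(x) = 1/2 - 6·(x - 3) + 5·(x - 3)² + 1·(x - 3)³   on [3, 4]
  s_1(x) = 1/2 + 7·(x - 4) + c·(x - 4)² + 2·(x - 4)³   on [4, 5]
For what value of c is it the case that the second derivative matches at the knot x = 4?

s_0''(x) = 10 + 6·(x - 3), so s_0''(4) = 16. On the right, s_1''(4) = 2c, so c = 8.

8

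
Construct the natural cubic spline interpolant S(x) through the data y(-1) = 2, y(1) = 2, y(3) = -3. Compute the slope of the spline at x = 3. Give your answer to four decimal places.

Put M_i = S'' at the i-th knot. Here h = (2, 2) and Δ = (0, -5/2), so the interior equations h_(i-1)·M_(i-1) + 2(h_(i-1)+h_i)·M_i + h_i·M_(i+1) = 6(Δ_i − Δ_(i-1)) read
  2·M_0 + 8·M_1 + 2·M_2 = 6(Δ_1 - Δ_0) = -15
Natural end conditions: M_0 = M_2 = 0.
Solving: M_0 = 0, M_1 = -15/8, M_2 = 0.
On [1, 3], S'(x) = b_1 + 2c_1·(x - 1) + 3d_1·(x - 1)² with b_1 = Δ_1 - h_1(2M_1 + M_2)/6 = -5/4, c_1 = M_1/2 = -15/16, d_1 = (M_2 - M_1)/(6h_1) = 5/32. So S'(3) = -25/8.

-3.1250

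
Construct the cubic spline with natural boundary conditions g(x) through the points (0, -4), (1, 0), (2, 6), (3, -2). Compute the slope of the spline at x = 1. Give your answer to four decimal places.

6.9333

Put m_i = g'' at the i-th knot. Here h = (1, 1, 1) and Δ = (4, 6, -8), so the interior equations h_(i-1)·m_(i-1) + 2(h_(i-1)+h_i)·m_i + h_i·m_(i+1) = 6(Δ_i − Δ_(i-1)) read
  1·m_0 + 4·m_1 + 1·m_2 = 6(Δ_1 - Δ_0) = 12
  1·m_1 + 4·m_2 + 1·m_3 = 6(Δ_2 - Δ_1) = -84
Natural end conditions: m_0 = m_3 = 0.
Forward elimination and back-substitution give m_0 = 0, m_1 = 44/5, m_2 = -116/5, m_3 = 0.
On [1, 2], g'(x) = b_1 + 2c_1·(x - 1) + 3d_1·(x - 1)² with b_1 = Δ_1 - h_1(2m_1 + m_2)/6 = 104/15, c_1 = m_1/2 = 22/5, d_1 = (m_2 - m_1)/(6h_1) = -16/3. So g'(1) = 104/15.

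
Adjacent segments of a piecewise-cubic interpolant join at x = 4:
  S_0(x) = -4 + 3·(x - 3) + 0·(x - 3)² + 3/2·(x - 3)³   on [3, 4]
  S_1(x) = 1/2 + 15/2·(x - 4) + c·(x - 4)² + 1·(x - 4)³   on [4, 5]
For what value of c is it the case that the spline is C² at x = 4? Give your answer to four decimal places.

S_0''(x) = 0 + 9·(x - 3), so S_0''(4) = 9. On the right, S_1''(4) = 2c, so c = 9/2.

4.5000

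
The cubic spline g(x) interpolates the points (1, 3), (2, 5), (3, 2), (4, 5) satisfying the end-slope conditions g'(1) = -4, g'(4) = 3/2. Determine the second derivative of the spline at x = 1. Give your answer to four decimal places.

With m_i denoting the second derivative at x_i, h_i = 1, 1, 1, and Δ_i = (y_(i+1) − y_i)/h_i = 2, -3, 3:
  1·m_0 + 4·m_1 + 1·m_2 = 6(Δ_1 - Δ_0) = -30
  1·m_1 + 4·m_2 + 1·m_3 = 6(Δ_2 - Δ_1) = 36
Clamped end conditions give two more equations: 2h_0·m_0 + h_0·m_1 = 6(Δ_0 - g'(1)) = 36 and h_2·m_2 + 2h_2·m_3 = 6(g'(4) - Δ_2) = -9.
Solving: m_0 = 409/15, m_1 = -278/15, m_2 = 253/15, m_3 = -194/15.

27.2667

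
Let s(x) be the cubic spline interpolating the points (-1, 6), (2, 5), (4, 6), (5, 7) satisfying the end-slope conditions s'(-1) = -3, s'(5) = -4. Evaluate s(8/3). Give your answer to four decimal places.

4.9019

Put M_i = s'' at the i-th knot. Here h = (3, 2, 1) and Δ = (-1/3, 1/2, 1), so the interior equations h_(i-1)·M_(i-1) + 2(h_(i-1)+h_i)·M_i + h_i·M_(i+1) = 6(Δ_i − Δ_(i-1)) read
  3·M_0 + 10·M_1 + 2·M_2 = 6(Δ_1 - Δ_0) = 5
  2·M_1 + 6·M_2 + 1·M_3 = 6(Δ_2 - Δ_1) = 3
Clamped end conditions give two more equations: 2h_0·M_0 + h_0·M_1 = 6(Δ_0 - s'(-1)) = 16 and h_2·M_2 + 2h_2·M_3 = 6(s'(5) - Δ_2) = -30.
Hence M_0 = 187/57, M_1 = -70/57, M_2 = 212/57, M_3 = -961/57.
On [2, 4], s(x) = 5 + 3/38·(x - 2) - 35/57·(x - 2)² + 47/114·(x - 2)³.
With (x - 2) = 2/3: s(8/3) = 7544/1539.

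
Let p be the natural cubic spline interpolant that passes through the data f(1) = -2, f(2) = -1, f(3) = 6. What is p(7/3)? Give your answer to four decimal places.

Let M_i = p''(x_i). Step sizes h_i = 1, 1; slopes of the chords Δ_i = (y_(i+1) - y_i)/h_i = 1, 7.
  1·M_0 + 4·M_1 + 1·M_2 = 6(Δ_1 - Δ_0) = 36
Natural end conditions: M_0 = M_2 = 0.
Hence M_0 = 0, M_1 = 9, M_2 = 0.
On [2, 3], p(x) = -1 + 4·(x - 2) + 9/2·(x - 2)² - 3/2·(x - 2)³.
With (x - 2) = 1/3: p(7/3) = 7/9.

0.7778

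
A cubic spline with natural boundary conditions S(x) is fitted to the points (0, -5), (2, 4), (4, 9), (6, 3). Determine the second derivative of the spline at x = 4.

Write M_i for S''(x_i). With h_i = 2, 2, 2 and divided differences Δ_i = 9/2, 5/2, -3, the continuity of S' gives the tridiagonal system
  2·M_0 + 8·M_1 + 2·M_2 = 6(Δ_1 - Δ_0) = -12
  2·M_1 + 8·M_2 + 2·M_3 = 6(Δ_2 - Δ_1) = -33
Natural end conditions: M_0 = M_3 = 0.
Solving the tridiagonal system: M_0 = 0, M_1 = -1/2, M_2 = -4, M_3 = 0.

-4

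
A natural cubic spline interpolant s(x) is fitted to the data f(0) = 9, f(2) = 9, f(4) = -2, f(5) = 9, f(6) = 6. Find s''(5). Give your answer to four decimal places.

-27.1071

Write M_i for s''(x_i). With h_i = 2, 2, 1, 1 and divided differences Δ_i = 0, -11/2, 11, -3, the continuity of s' gives the tridiagonal system
  2·M_0 + 8·M_1 + 2·M_2 = 6(Δ_1 - Δ_0) = -33
  2·M_1 + 6·M_2 + 1·M_3 = 6(Δ_2 - Δ_1) = 99
  1·M_2 + 4·M_3 + 1·M_4 = 6(Δ_3 - Δ_2) = -84
Natural end conditions: M_0 = M_4 = 0.
Hence M_0 = 0, M_1 = -573/56, M_2 = 171/7, M_3 = -759/28, M_4 = 0.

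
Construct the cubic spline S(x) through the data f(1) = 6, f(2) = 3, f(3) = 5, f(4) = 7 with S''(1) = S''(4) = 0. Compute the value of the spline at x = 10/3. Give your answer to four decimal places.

Put M_i = S'' at the i-th knot. Here h = (1, 1, 1) and Δ = (-3, 2, 2), so the interior equations h_(i-1)·M_(i-1) + 2(h_(i-1)+h_i)·M_i + h_i·M_(i+1) = 6(Δ_i − Δ_(i-1)) read
  1·M_0 + 4·M_1 + 1·M_2 = 6(Δ_1 - Δ_0) = 30
  1·M_1 + 4·M_2 + 1·M_3 = 6(Δ_2 - Δ_1) = 0
Natural end conditions: M_0 = M_3 = 0.
Solving: M_0 = 0, M_1 = 8, M_2 = -2, M_3 = 0.
On [3, 4], S(x) = 5 + 8/3·(x - 3) - 1·(x - 3)² + 1/3·(x - 3)³.
With (x - 3) = 1/3: S(10/3) = 469/81.

5.7901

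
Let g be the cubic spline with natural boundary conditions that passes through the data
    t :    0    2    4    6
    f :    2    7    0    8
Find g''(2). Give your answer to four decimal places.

-6.3000

With M_i denoting the second derivative at x_i, h_i = 2, 2, 2, and Δ_i = (y_(i+1) − y_i)/h_i = 5/2, -7/2, 4:
  2·M_0 + 8·M_1 + 2·M_2 = 6(Δ_1 - Δ_0) = -36
  2·M_1 + 8·M_2 + 2·M_3 = 6(Δ_2 - Δ_1) = 45
Natural end conditions: M_0 = M_3 = 0.
Forward elimination and back-substitution give M_0 = 0, M_1 = -63/10, M_2 = 36/5, M_3 = 0.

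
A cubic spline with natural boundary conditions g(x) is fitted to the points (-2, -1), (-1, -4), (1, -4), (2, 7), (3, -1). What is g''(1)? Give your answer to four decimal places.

17.4098

Put M_i = g'' at the i-th knot. Here h = (1, 2, 1, 1) and Δ = (-3, 0, 11, -8), so the interior equations h_(i-1)·M_(i-1) + 2(h_(i-1)+h_i)·M_i + h_i·M_(i+1) = 6(Δ_i − Δ_(i-1)) read
  1·M_0 + 6·M_1 + 2·M_2 = 6(Δ_1 - Δ_0) = 18
  2·M_1 + 6·M_2 + 1·M_3 = 6(Δ_2 - Δ_1) = 66
  1·M_2 + 4·M_3 + 1·M_4 = 6(Δ_3 - Δ_2) = -114
Natural end conditions: M_0 = M_4 = 0.
Hence M_0 = 0, M_1 = -171/61, M_2 = 1062/61, M_3 = -2004/61, M_4 = 0.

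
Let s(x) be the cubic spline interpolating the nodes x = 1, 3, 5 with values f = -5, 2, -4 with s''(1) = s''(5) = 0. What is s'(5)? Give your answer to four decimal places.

-4.6250

Let M_i = s''(x_i). Step sizes h_i = 2, 2; slopes of the chords Δ_i = (y_(i+1) - y_i)/h_i = 7/2, -3.
  2·M_0 + 8·M_1 + 2·M_2 = 6(Δ_1 - Δ_0) = -39
Natural end conditions: M_0 = M_2 = 0.
Solving the tridiagonal system: M_0 = 0, M_1 = -39/8, M_2 = 0.
On [3, 5], s'(x) = b_1 + 2c_1·(x - 3) + 3d_1·(x - 3)² with b_1 = Δ_1 - h_1(2M_1 + M_2)/6 = 1/4, c_1 = M_1/2 = -39/16, d_1 = (M_2 - M_1)/(6h_1) = 13/32. So s'(5) = -37/8.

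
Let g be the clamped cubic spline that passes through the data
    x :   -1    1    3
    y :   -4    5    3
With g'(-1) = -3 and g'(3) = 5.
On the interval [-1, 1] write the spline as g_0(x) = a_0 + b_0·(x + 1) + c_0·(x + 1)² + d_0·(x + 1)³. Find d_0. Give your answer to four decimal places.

-2.4688

Write m_i for g''(x_i). With h_i = 2, 2 and divided differences Δ_i = 9/2, -1, the continuity of g' gives the tridiagonal system
  2·m_0 + 8·m_1 + 2·m_2 = 6(Δ_1 - Δ_0) = -33
Clamped end conditions give two more equations: 2h_0·m_0 + h_0·m_1 = 6(Δ_0 - g'(-1)) = 45 and h_1·m_1 + 2h_1·m_2 = 6(g'(3) - Δ_1) = 36.
Solving: m_0 = 139/8, m_1 = -49/4, m_2 = 121/8.
On [-1, 1], with g_0(x) = a_0 + b_0·(x + 1) + c_0·(x + 1)² + d_0·(x + 1)³: c_0 = m_0/2 = 139/16, d_0 = (m_1 - m_0)/(6h_0) = -79/32, b_0 = Δ_0 - h_0(2m_0 + m_1)/6 = -3.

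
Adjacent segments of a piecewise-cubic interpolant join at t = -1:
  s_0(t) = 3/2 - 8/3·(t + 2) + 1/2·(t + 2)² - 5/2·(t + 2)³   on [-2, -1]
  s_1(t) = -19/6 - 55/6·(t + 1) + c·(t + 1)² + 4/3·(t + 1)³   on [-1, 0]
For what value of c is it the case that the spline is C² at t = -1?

-7

s_0''(t) = 1 - 15·(t + 2), so s_0''(-1) = -14. On the right, s_1''(-1) = 2c, so c = -7.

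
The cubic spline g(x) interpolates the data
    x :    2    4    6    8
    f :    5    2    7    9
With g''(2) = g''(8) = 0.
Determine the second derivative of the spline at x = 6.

-2

Write M_i for g''(x_i). With h_i = 2, 2, 2 and divided differences Δ_i = -3/2, 5/2, 1, the continuity of g' gives the tridiagonal system
  2·M_0 + 8·M_1 + 2·M_2 = 6(Δ_1 - Δ_0) = 24
  2·M_1 + 8·M_2 + 2·M_3 = 6(Δ_2 - Δ_1) = -9
Natural end conditions: M_0 = M_3 = 0.
Hence M_0 = 0, M_1 = 7/2, M_2 = -2, M_3 = 0.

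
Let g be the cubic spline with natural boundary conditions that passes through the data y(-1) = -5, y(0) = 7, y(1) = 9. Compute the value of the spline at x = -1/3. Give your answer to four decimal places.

3.9259

Let M_i = g''(x_i). Step sizes h_i = 1, 1; slopes of the chords Δ_i = (y_(i+1) - y_i)/h_i = 12, 2.
  1·M_0 + 4·M_1 + 1·M_2 = 6(Δ_1 - Δ_0) = -60
Natural end conditions: M_0 = M_2 = 0.
Forward elimination and back-substitution give M_0 = 0, M_1 = -15, M_2 = 0.
On [-1, 0], g(x) = -5 + 29/2·(x + 1) + 0·(x + 1)² - 5/2·(x + 1)³.
With (x + 1) = 2/3: g(-1/3) = 106/27.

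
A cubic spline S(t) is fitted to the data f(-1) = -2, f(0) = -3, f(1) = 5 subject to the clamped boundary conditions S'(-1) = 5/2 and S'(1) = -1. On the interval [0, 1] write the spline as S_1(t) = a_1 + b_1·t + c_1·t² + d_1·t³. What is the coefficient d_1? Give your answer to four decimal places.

Let M_i = S''(x_i). Step sizes h_i = 1, 1; slopes of the chords Δ_i = (y_(i+1) - y_i)/h_i = -1, 8.
  1·M_0 + 4·M_1 + 1·M_2 = 6(Δ_1 - Δ_0) = 54
Clamped end conditions give two more equations: 2h_0·M_0 + h_0·M_1 = 6(Δ_0 - S'(-1)) = -21 and h_1·M_1 + 2h_1·M_2 = 6(S'(1) - Δ_1) = -54.
Solving the tridiagonal system: M_0 = -103/4, M_1 = 61/2, M_2 = -169/4.
On [0, 1], with S_1(t) = a_1 + b_1·t + c_1·t² + d_1·t³: c_1 = M_1/2 = 61/4, d_1 = (M_2 - M_1)/(6h_1) = -97/8, b_1 = Δ_1 - h_1(2M_1 + M_2)/6 = 39/8.

-12.1250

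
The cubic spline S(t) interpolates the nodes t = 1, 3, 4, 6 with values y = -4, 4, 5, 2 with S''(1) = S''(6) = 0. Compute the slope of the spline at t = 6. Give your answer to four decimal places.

-2.1857

Let M_i = S''(x_i). Step sizes h_i = 2, 1, 2; slopes of the chords Δ_i = (y_(i+1) - y_i)/h_i = 4, 1, -3/2.
  2·M_0 + 6·M_1 + 1·M_2 = 6(Δ_1 - Δ_0) = -18
  1·M_1 + 6·M_2 + 2·M_3 = 6(Δ_2 - Δ_1) = -15
Natural end conditions: M_0 = M_3 = 0.
Solving the tridiagonal system: M_0 = 0, M_1 = -93/35, M_2 = -72/35, M_3 = 0.
On [4, 6], S'(t) = b_2 + 2c_2·(t - 4) + 3d_2·(t - 4)² with b_2 = Δ_2 - h_2(2M_2 + M_3)/6 = -9/70, c_2 = M_2/2 = -36/35, d_2 = (M_3 - M_2)/(6h_2) = 6/35. So S'(6) = -153/70.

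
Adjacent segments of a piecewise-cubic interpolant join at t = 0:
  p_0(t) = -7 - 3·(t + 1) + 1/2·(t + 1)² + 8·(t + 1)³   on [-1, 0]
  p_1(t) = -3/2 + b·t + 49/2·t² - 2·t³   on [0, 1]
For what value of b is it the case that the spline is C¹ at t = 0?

p_0'(t) = -3 + 1·(t + 1) + 24·(t + 1)², so p_0'(0) = 22. On the right, p_1'(0) = b, so b = 22.

22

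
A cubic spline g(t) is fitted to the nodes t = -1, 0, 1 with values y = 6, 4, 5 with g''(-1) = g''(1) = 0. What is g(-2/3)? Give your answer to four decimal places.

5.1111

Put M_i = g'' at the i-th knot. Here h = (1, 1) and Δ = (-2, 1), so the interior equations h_(i-1)·M_(i-1) + 2(h_(i-1)+h_i)·M_i + h_i·M_(i+1) = 6(Δ_i − Δ_(i-1)) read
  1·M_0 + 4·M_1 + 1·M_2 = 6(Δ_1 - Δ_0) = 18
Natural end conditions: M_0 = M_2 = 0.
Forward elimination and back-substitution give M_0 = 0, M_1 = 9/2, M_2 = 0.
On [-1, 0], g(t) = 6 - 11/4·(t + 1) + 0·(t + 1)² + 3/4·(t + 1)³.
With (t + 1) = 1/3: g(-2/3) = 46/9.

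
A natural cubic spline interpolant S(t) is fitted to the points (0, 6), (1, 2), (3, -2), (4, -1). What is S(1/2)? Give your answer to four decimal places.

3.9297

Let M_i = S''(x_i). Step sizes h_i = 1, 2, 1; slopes of the chords Δ_i = (y_(i+1) - y_i)/h_i = -4, -2, 1.
  1·M_0 + 6·M_1 + 2·M_2 = 6(Δ_1 - Δ_0) = 12
  2·M_1 + 6·M_2 + 1·M_3 = 6(Δ_2 - Δ_1) = 18
Natural end conditions: M_0 = M_3 = 0.
Solving the tridiagonal system: M_0 = 0, M_1 = 9/8, M_2 = 21/8, M_3 = 0.
On [0, 1], S(t) = 6 - 67/16·t + 0·t² + 3/16·t³.
With t = 1/2: S(1/2) = 503/128.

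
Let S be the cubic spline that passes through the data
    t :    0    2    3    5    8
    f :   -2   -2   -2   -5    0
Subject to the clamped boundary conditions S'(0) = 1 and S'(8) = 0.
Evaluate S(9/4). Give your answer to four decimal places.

Let m_i = S''(x_i). Step sizes h_i = 2, 1, 2, 3; slopes of the chords Δ_i = (y_(i+1) - y_i)/h_i = 0, 0, -3/2, 5/3.
  2·m_0 + 6·m_1 + 1·m_2 = 6(Δ_1 - Δ_0) = 0
  1·m_1 + 6·m_2 + 2·m_3 = 6(Δ_2 - Δ_1) = -9
  2·m_2 + 10·m_3 + 3·m_4 = 6(Δ_3 - Δ_2) = 19
Clamped end conditions give two more equations: 2h_0·m_0 + h_0·m_1 = 6(Δ_0 - S'(0)) = -6 and h_3·m_3 + 2h_3·m_4 = 6(S'(8) - Δ_3) = -10.
Forward elimination and back-substitution give m_0 = -315/151, m_1 = 177/151, m_2 = -432/151, m_3 = 528/151, m_4 = -1547/453.
On [2, 3], S(t) = -2 + 13/151·(t - 2) + 177/302·(t - 2)² - 203/302·(t - 2)³.
With (t - 2) = 1/4: S(9/4) = -37735/19328.

-1.9523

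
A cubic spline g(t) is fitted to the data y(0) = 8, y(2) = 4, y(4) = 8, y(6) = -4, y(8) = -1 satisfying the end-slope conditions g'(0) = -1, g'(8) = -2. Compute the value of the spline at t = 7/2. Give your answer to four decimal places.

With M_i denoting the second derivative at x_i, h_i = 2, 2, 2, 2, and Δ_i = (y_(i+1) − y_i)/h_i = -2, 2, -6, 3/2:
  2·M_0 + 8·M_1 + 2·M_2 = 6(Δ_1 - Δ_0) = 24
  2·M_1 + 8·M_2 + 2·M_3 = 6(Δ_2 - Δ_1) = -48
  2·M_2 + 8·M_3 + 2·M_4 = 6(Δ_3 - Δ_2) = 45
Clamped end conditions give two more equations: 2h_0·M_0 + h_0·M_1 = 6(Δ_0 - g'(0)) = -6 and h_3·M_3 + 2h_3·M_4 = 6(g'(8) - Δ_3) = -21.
Hence M_0 = -551/112, M_1 = 383/56, M_2 = -167/16, M_3 = 611/56, M_4 = -1199/112.
On [2, 4], g(t) = 4 + 103/112·(t - 2) + 383/112·(t - 2)² - 645/448·(t - 2)³.
With (t - 2) = 3/2: g(7/2) = 29441/3584.

8.2146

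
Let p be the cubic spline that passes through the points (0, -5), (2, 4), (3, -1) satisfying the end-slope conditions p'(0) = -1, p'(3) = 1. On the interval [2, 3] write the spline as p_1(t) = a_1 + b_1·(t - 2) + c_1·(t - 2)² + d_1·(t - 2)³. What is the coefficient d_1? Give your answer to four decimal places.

8.0833

With M_i denoting the second derivative at x_i, h_i = 2, 1, and Δ_i = (y_(i+1) − y_i)/h_i = 9/2, -5:
  2·M_0 + 6·M_1 + 1·M_2 = 6(Δ_1 - Δ_0) = -57
Clamped end conditions give two more equations: 2h_0·M_0 + h_0·M_1 = 6(Δ_0 - p'(0)) = 33 and h_1·M_1 + 2h_1·M_2 = 6(p'(3) - Δ_1) = 36.
Hence M_0 = 221/12, M_1 = -61/3, M_2 = 169/6.
On [2, 3], with p_1(t) = a_1 + b_1·(t - 2) + c_1·(t - 2)² + d_1·(t - 2)³: c_1 = M_1/2 = -61/6, d_1 = (M_2 - M_1)/(6h_1) = 97/12, b_1 = Δ_1 - h_1(2M_1 + M_2)/6 = -35/12.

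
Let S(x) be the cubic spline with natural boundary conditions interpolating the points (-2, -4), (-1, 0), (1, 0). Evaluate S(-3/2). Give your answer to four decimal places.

With σ_i denoting the second derivative at x_i, h_i = 1, 2, and Δ_i = (y_(i+1) − y_i)/h_i = 4, 0:
  1·σ_0 + 6·σ_1 + 2·σ_2 = 6(Δ_1 - Δ_0) = -24
Natural end conditions: σ_0 = σ_2 = 0.
Forward elimination and back-substitution give σ_0 = 0, σ_1 = -4, σ_2 = 0.
On [-2, -1], S(x) = -4 + 14/3·(x + 2) + 0·(x + 2)² - 2/3·(x + 2)³.
With (x + 2) = 1/2: S(-3/2) = -7/4.

-1.7500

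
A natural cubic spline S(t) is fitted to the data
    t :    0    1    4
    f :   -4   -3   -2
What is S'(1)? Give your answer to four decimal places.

0.8333

Let m_i = S''(x_i). Step sizes h_i = 1, 3; slopes of the chords Δ_i = (y_(i+1) - y_i)/h_i = 1, 1/3.
  1·m_0 + 8·m_1 + 3·m_2 = 6(Δ_1 - Δ_0) = -4
Natural end conditions: m_0 = m_2 = 0.
Solving: m_0 = 0, m_1 = -1/2, m_2 = 0.
On [1, 4], S'(t) = b_1 + 2c_1·(t - 1) + 3d_1·(t - 1)² with b_1 = Δ_1 - h_1(2m_1 + m_2)/6 = 5/6, c_1 = m_1/2 = -1/4, d_1 = (m_2 - m_1)/(6h_1) = 1/36. So S'(1) = 5/6.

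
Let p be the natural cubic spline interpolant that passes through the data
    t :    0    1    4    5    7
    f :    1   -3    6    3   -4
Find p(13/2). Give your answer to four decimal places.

Write M_i for p''(x_i). With h_i = 1, 3, 1, 2 and divided differences Δ_i = -4, 3, -3, -7/2, the continuity of p' gives the tridiagonal system
  1·M_0 + 8·M_1 + 3·M_2 = 6(Δ_1 - Δ_0) = 42
  3·M_1 + 8·M_2 + 1·M_3 = 6(Δ_2 - Δ_1) = -36
  1·M_2 + 6·M_3 + 2·M_4 = 6(Δ_3 - Δ_2) = -3
Natural end conditions: M_0 = M_4 = 0.
Solving the tridiagonal system: M_0 = 0, M_1 = 2613/322, M_2 = -1230/161, M_3 = 249/322, M_4 = 0.
On [5, 7], p(t) = 3 - 1293/322·(t - 5) + 249/644·(t - 5)² - 83/1288·(t - 5)³.
With (t - 5) = 3/2: p(13/2) = -24429/10304.

-2.3708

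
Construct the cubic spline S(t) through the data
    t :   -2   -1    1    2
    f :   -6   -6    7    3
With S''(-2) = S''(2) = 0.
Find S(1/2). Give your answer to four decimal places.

5.1094

Write σ_i for S''(x_i). With h_i = 1, 2, 1 and divided differences Δ_i = 0, 13/2, -4, the continuity of S' gives the tridiagonal system
  1·σ_0 + 6·σ_1 + 2·σ_2 = 6(Δ_1 - Δ_0) = 39
  2·σ_1 + 6·σ_2 + 1·σ_3 = 6(Δ_2 - Δ_1) = -63
Natural end conditions: σ_0 = σ_3 = 0.
Forward elimination and back-substitution give σ_0 = 0, σ_1 = 45/4, σ_2 = -57/4, σ_3 = 0.
On [-1, 1], S(t) = -6 + 15/4·(t + 1) + 45/8·(t + 1)² - 17/8·(t + 1)³.
With (t + 1) = 3/2: S(1/2) = 327/64.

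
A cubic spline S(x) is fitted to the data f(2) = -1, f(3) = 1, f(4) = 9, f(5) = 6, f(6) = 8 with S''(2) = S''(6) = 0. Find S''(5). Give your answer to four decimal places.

Put M_i = S'' at the i-th knot. Here h = (1, 1, 1, 1) and Δ = (2, 8, -3, 2), so the interior equations h_(i-1)·M_(i-1) + 2(h_(i-1)+h_i)·M_i + h_i·M_(i+1) = 6(Δ_i − Δ_(i-1)) read
  1·M_0 + 4·M_1 + 1·M_2 = 6(Δ_1 - Δ_0) = 36
  1·M_1 + 4·M_2 + 1·M_3 = 6(Δ_2 - Δ_1) = -66
  1·M_2 + 4·M_3 + 1·M_4 = 6(Δ_3 - Δ_2) = 30
Natural end conditions: M_0 = M_4 = 0.
Forward elimination and back-substitution give M_0 = 0, M_1 = 417/28, M_2 = -165/7, M_3 = 375/28, M_4 = 0.

13.3929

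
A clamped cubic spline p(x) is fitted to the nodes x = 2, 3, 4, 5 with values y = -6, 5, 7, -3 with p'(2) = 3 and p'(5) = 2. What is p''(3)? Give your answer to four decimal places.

With M_i denoting the second derivative at x_i, h_i = 1, 1, 1, and Δ_i = (y_(i+1) − y_i)/h_i = 11, 2, -10:
  1·M_0 + 4·M_1 + 1·M_2 = 6(Δ_1 - Δ_0) = -54
  1·M_1 + 4·M_2 + 1·M_3 = 6(Δ_2 - Δ_1) = -72
Clamped end conditions give two more equations: 2h_0·M_0 + h_0·M_1 = 6(Δ_0 - p'(2)) = 48 and h_2·M_2 + 2h_2·M_3 = 6(p'(5) - Δ_2) = 72.
Solving: M_0 = 94/3, M_1 = -44/3, M_2 = -80/3, M_3 = 148/3.

-14.6667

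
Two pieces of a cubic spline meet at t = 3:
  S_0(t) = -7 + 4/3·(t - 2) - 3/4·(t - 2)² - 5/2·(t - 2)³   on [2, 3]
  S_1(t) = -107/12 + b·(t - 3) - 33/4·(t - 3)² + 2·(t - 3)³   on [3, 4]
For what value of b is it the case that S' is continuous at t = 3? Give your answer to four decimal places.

S_0'(t) = 4/3 - 3/2·(t - 2) - 15/2·(t - 2)², so S_0'(3) = -23/3. On the right, S_1'(3) = b, so b = -23/3.

-7.6667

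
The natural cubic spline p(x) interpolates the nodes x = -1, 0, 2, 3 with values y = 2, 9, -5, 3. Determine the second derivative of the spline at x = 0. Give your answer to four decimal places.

-21.3750

Put M_i = p'' at the i-th knot. Here h = (1, 2, 1) and Δ = (7, -7, 8), so the interior equations h_(i-1)·M_(i-1) + 2(h_(i-1)+h_i)·M_i + h_i·M_(i+1) = 6(Δ_i − Δ_(i-1)) read
  1·M_0 + 6·M_1 + 2·M_2 = 6(Δ_1 - Δ_0) = -84
  2·M_1 + 6·M_2 + 1·M_3 = 6(Δ_2 - Δ_1) = 90
Natural end conditions: M_0 = M_3 = 0.
Solving the tridiagonal system: M_0 = 0, M_1 = -171/8, M_2 = 177/8, M_3 = 0.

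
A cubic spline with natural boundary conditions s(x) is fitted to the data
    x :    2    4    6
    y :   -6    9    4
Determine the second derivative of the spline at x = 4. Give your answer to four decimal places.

Let σ_i = s''(x_i). Step sizes h_i = 2, 2; slopes of the chords Δ_i = (y_(i+1) - y_i)/h_i = 15/2, -5/2.
  2·σ_0 + 8·σ_1 + 2·σ_2 = 6(Δ_1 - Δ_0) = -60
Natural end conditions: σ_0 = σ_2 = 0.
Hence σ_0 = 0, σ_1 = -15/2, σ_2 = 0.

-7.5000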